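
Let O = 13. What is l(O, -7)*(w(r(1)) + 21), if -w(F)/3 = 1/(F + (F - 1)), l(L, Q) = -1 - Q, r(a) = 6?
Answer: 1368/11 ≈ 124.36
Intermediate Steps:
w(F) = -3/(-1 + 2*F) (w(F) = -3/(F + (F - 1)) = -3/(F + (-1 + F)) = -3/(-1 + 2*F))
l(O, -7)*(w(r(1)) + 21) = (-1 - 1*(-7))*(-3/(-1 + 2*6) + 21) = (-1 + 7)*(-3/(-1 + 12) + 21) = 6*(-3/11 + 21) = 6*(228/11) = 1368/11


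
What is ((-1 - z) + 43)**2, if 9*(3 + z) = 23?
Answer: 145924/81 ≈ 1801.5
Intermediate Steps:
z = -4/9 (z = -3 + (1/9)*23 = -3 + 23/9 = -4/9 ≈ -0.44444)
((-1 - z) + 43)**2 = ((-1 - 1*(-4/9)) + 43)**2 = ((-1 + 4/9) + 43)**2 = (-5/9 + 43)**2 = (382/9)**2 = 145924/81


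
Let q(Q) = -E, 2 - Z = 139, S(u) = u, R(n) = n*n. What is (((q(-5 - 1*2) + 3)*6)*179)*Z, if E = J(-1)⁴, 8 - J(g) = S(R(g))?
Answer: 352836924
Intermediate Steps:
R(n) = n²
Z = -137 (Z = 2 - 1*139 = 2 - 139 = -137)
J(g) = 8 - g²
E = 2401 (E = (8 - 1*(-1)²)⁴ = (8 - 1*1)⁴ = (8 - 1)⁴ = 7⁴ = 2401)
q(Q) = -2401 (q(Q) = -1*2401 = -2401)
(((q(-5 - 1*2) + 3)*6)*179)*Z = (((-2401 + 3)*6)*179)*(-137) = (-2398*6*179)*(-137) = -14388*179*(-137) = -2575452*(-137) = 352836924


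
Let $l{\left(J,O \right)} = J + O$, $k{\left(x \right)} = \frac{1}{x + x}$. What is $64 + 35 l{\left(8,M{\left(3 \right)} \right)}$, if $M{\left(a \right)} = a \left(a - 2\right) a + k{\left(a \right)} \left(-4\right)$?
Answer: $\frac{1907}{3} \approx 635.67$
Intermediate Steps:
$k{\left(x \right)} = \frac{1}{2 x}$
$M{\left(a \right)} = - \frac{2}{a} + a^{2} \left(-2 + a\right)$ ($M{\left(a \right)} = a \left(a - 2\right) a + \frac{1}{2 a} \left(-4\right) = a \left(-2 + a\right) a - \frac{2}{a} = a^{2} \left(-2 + a\right) - \frac{2}{a} = - \frac{2}{a} + a^{2} \left(-2 + a\right)$)
$64 + 35 l{\left(8,M{\left(3 \right)} \right)} = 64 + 35 \left(8 + \frac{-2 + 3^{3} \left(-2 + 3\right)}{3}\right) = 64 + 35 \left(8 + \frac{-2 + 27 \cdot 1}{3}\right) = 64 + 35 \left(8 + \frac{-2 + 27}{3}\right) = 64 + 35 \left(8 + \frac{1}{3} \cdot 25\right) = 64 + 35 \left(8 + \frac{25}{3}\right) = 64 + 35 \cdot \frac{49}{3} = 64 + \frac{1715}{3} = \frac{1907}{3}$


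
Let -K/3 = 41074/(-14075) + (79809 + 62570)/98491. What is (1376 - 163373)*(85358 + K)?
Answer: -19169846276695058769/1386260825 ≈ -1.3828e+10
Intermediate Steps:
K = 6124304727/1386260825 (K = -3*(41074/(-14075) + (79809 + 62570)/98491) = -3*(41074*(-1/14075) + 142379*(1/98491)) = -3*(-41074/14075 + 142379/98491) = -3*(-2041434909/1386260825) = 6124304727/1386260825 ≈ 4.4179)
(1376 - 163373)*(85358 + K) = (1376 - 163373)*(85358 + 6124304727/1386260825) = -161997*118334575805077/1386260825 = -19169846276695058769/1386260825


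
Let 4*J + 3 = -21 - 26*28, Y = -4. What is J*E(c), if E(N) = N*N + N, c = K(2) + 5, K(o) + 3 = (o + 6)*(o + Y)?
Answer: -34216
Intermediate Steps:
K(o) = -3 + (-4 + o)*(6 + o) (K(o) = -3 + (o + 6)*(o - 4) = -3 + (6 + o)*(-4 + o) = -3 + (-4 + o)*(6 + o))
J = -188 (J = -¾ + (-21 - 26*28)/4 = -¾ + (-21 - 728)/4 = -¾ + (¼)*(-749) = -¾ - 749/4 = -188)
c = -14 (c = (-27 + 2² + 2*2) + 5 = (-27 + 4 + 4) + 5 = -19 + 5 = -14)
E(N) = N + N² (E(N) = N² + N = N + N²)
J*E(c) = -(-2632)*(1 - 14) = -(-2632)*(-13) = -188*182 = -34216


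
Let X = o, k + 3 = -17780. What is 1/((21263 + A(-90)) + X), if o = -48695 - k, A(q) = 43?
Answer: -1/9606 ≈ -0.00010410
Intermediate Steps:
k = -17783 (k = -3 - 17780 = -17783)
o = -30912 (o = -48695 - 1*(-17783) = -48695 + 17783 = -30912)
X = -30912
1/((21263 + A(-90)) + X) = 1/((21263 + 43) - 30912) = 1/(21306 - 30912) = 1/(-9606) = -1/9606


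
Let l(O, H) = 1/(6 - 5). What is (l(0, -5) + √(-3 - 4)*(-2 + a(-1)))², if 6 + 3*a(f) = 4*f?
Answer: (3 - 16*I*√7)²/9 ≈ -198.11 - 28.221*I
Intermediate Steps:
a(f) = -2 + 4*f/3 (a(f) = -2 + (4*f)/3 = -2 + 4*f/3)
l(O, H) = 1 (l(O, H) = 1/1 = 1)
(l(0, -5) + √(-3 - 4)*(-2 + a(-1)))² = (1 + √(-3 - 4)*(-2 + (-2 + (4/3)*(-1))))² = (1 + √(-7)*(-2 + (-2 - 4/3)))² = (1 + (I*√7)*(-2 - 10/3))² = (1 + (I*√7)*(-16/3))² = (1 - 16*I*√7/3)²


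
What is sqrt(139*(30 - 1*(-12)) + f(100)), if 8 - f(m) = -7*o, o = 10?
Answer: 2*sqrt(1479) ≈ 76.916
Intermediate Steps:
f(m) = 78 (f(m) = 8 - (-7)*10 = 8 - 1*(-70) = 8 + 70 = 78)
sqrt(139*(30 - 1*(-12)) + f(100)) = sqrt(139*(30 - 1*(-12)) + 78) = sqrt(139*(30 + 12) + 78) = sqrt(139*42 + 78) = sqrt(5838 + 78) = sqrt(5916) = 2*sqrt(1479)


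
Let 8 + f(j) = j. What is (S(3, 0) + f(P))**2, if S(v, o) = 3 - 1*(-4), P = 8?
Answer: 49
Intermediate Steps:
f(j) = -8 + j
S(v, o) = 7 (S(v, o) = 3 + 4 = 7)
(S(3, 0) + f(P))**2 = (7 + (-8 + 8))**2 = (7 + 0)**2 = 7**2 = 49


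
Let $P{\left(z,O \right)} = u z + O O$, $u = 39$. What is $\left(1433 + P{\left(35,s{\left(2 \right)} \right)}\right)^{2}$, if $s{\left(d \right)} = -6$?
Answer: $8031556$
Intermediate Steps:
$P{\left(z,O \right)} = O^{2} + 39 z$ ($P{\left(z,O \right)} = 39 z + O O = 39 z + O^{2} = O^{2} + 39 z$)
$\left(1433 + P{\left(35,s{\left(2 \right)} \right)}\right)^{2} = \left(1433 + \left(\left(-6\right)^{2} + 39 \cdot 35\right)\right)^{2} = \left(1433 + \left(36 + 1365\right)\right)^{2} = \left(1433 + 1401\right)^{2} = 2834^{2} = 8031556$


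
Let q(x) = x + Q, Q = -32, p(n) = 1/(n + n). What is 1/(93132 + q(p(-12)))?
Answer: 24/2234399 ≈ 1.0741e-5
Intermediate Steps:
p(n) = 1/(2*n)
q(x) = -32 + x (q(x) = x - 32 = -32 + x)
1/(93132 + q(p(-12))) = 1/(93132 + (-32 + (½)/(-12))) = 1/(93132 + (-32 + (½)*(-1/12))) = 1/(93132 + (-32 - 1/24)) = 1/(93132 - 769/24) = 1/(2234399/24) = 24/2234399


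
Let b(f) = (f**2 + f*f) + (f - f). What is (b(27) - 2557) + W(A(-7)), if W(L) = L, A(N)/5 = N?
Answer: -1134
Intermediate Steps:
A(N) = 5*N
b(f) = 2*f**2 (b(f) = (f**2 + f**2) + 0 = 2*f**2 + 0 = 2*f**2)
(b(27) - 2557) + W(A(-7)) = (2*27**2 - 2557) + 5*(-7) = (2*729 - 2557) - 35 = (1458 - 2557) - 35 = -1099 - 35 = -1134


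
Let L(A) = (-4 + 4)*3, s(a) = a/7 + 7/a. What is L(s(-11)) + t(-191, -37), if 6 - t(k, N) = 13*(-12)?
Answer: 162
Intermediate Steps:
t(k, N) = 162 (t(k, N) = 6 - 13*(-12) = 6 - 1*(-156) = 6 + 156 = 162)
s(a) = 7/a + a/7 (s(a) = a*(⅐) + 7/a = a/7 + 7/a = 7/a + a/7)
L(A) = 0 (L(A) = 0*3 = 0)
L(s(-11)) + t(-191, -37) = 0 + 162 = 162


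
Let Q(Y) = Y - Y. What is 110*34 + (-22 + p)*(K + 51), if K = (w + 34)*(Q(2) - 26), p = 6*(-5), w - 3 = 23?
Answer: 82208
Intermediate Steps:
w = 26 (w = 3 + 23 = 26)
Q(Y) = 0
p = -30
K = -1560 (K = (26 + 34)*(0 - 26) = 60*(-26) = -1560)
110*34 + (-22 + p)*(K + 51) = 110*34 + (-22 - 30)*(-1560 + 51) = 3740 - 52*(-1509) = 3740 + 78468 = 82208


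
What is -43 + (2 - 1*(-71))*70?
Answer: 5067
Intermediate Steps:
-43 + (2 - 1*(-71))*70 = -43 + (2 + 71)*70 = -43 + 73*70 = -43 + 5110 = 5067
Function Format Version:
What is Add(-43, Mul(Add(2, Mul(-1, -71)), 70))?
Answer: 5067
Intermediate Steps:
Add(-43, Mul(Add(2, Mul(-1, -71)), 70)) = Add(-43, Mul(Add(2, 71), 70)) = Add(-43, Mul(73, 70)) = Add(-43, 5110) = 5067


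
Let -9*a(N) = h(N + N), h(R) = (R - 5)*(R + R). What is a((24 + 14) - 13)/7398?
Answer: -250/3699 ≈ -0.067586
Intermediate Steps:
h(R) = 2*R*(-5 + R) (h(R) = (-5 + R)*(2*R) = 2*R*(-5 + R))
a(N) = -4*N*(-5 + 2*N)/9 (a(N) = -2*(N + N)*(-5 + (N + N))/9 = -2*2*N*(-5 + 2*N)/9 = -4*N*(-5 + 2*N)/9)
a((24 + 14) - 13)/7398 = (4*((24 + 14) - 13)*(5 - 2*((24 + 14) - 13))/9)/7398 = (4*(38 - 13)*(5 - 2*(38 - 13))/9)*(1/7398) = ((4/9)*25*(5 - 2*25))*(1/7398) = ((4/9)*25*(5 - 50))*(1/7398) = ((4/9)*25*(-45))*(1/7398) = -500*1/7398 = -250/3699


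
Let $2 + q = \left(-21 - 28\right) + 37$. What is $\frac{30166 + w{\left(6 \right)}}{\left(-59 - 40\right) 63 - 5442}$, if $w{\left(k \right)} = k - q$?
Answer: $- \frac{10062}{3893} \approx -2.5846$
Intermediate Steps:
$q = -14$ ($q = -2 + \left(\left(-21 - 28\right) + 37\right) = -2 + \left(-49 + 37\right) = -2 - 12 = -14$)
$w{\left(k \right)} = 14 + k$ ($w{\left(k \right)} = k - -14 = k + 14 = 14 + k$)
$\frac{30166 + w{\left(6 \right)}}{\left(-59 - 40\right) 63 - 5442} = \frac{30166 + \left(14 + 6\right)}{\left(-59 - 40\right) 63 - 5442} = \frac{30166 + 20}{\left(-59 - 40\right) 63 - 5442} = \frac{30186}{\left(-59 - 40\right) 63 - 5442} = \frac{30186}{\left(-99\right) 63 - 5442} = \frac{30186}{-6237 - 5442} = \frac{30186}{-11679} = 30186 \left(- \frac{1}{11679}\right) = - \frac{10062}{3893}$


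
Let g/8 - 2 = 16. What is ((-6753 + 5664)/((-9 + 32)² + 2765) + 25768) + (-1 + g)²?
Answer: 16915301/366 ≈ 46217.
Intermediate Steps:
g = 144 (g = 16 + 8*16 = 16 + 128 = 144)
((-6753 + 5664)/((-9 + 32)² + 2765) + 25768) + (-1 + g)² = ((-6753 + 5664)/((-9 + 32)² + 2765) + 25768) + (-1 + 144)² = (-1089/(23² + 2765) + 25768) + 143² = (-1089/(529 + 2765) + 25768) + 20449 = (-1089/3294 + 25768) + 20449 = (-1089*1/3294 + 25768) + 20449 = (-121/366 + 25768) + 20449 = 9430967/366 + 20449 = 16915301/366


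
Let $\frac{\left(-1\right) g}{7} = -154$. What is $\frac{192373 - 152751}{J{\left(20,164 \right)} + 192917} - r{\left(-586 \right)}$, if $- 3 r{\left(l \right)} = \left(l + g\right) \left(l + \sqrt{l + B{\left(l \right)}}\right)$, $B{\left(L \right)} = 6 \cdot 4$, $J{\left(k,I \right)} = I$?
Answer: $- \frac{18555816802}{193081} + 164 i \sqrt{562} \approx -96104.0 + 3887.9 i$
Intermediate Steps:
$g = 1078$ ($g = \left(-7\right) \left(-154\right) = 1078$)
$B{\left(L \right)} = 24$
$r{\left(l \right)} = - \frac{\left(1078 + l\right) \left(l + \sqrt{24 + l}\right)}{3}$ ($r{\left(l \right)} = - \frac{\left(l + 1078\right) \left(l + \sqrt{l + 24}\right)}{3} = - \frac{\left(1078 + l\right) \left(l + \sqrt{24 + l}\right)}{3}$)
$\frac{192373 - 152751}{J{\left(20,164 \right)} + 192917} - r{\left(-586 \right)} = \frac{192373 - 152751}{164 + 192917} - \left(\left(- \frac{1078}{3}\right) \left(-586\right) - \frac{1078 \sqrt{24 - 586}}{3} - \frac{\left(-586\right)^{2}}{3} - - \frac{586 \sqrt{24 - 586}}{3}\right) = \frac{39622}{193081} - \left(\frac{631708}{3} - \frac{1078 \sqrt{-562}}{3} - \frac{343396}{3} - - \frac{586 \sqrt{-562}}{3}\right) = 39622 \cdot \frac{1}{193081} - \left(\frac{631708}{3} - \frac{1078 i \sqrt{562}}{3} - \frac{343396}{3} - - \frac{586 i \sqrt{562}}{3}\right) = \frac{39622}{193081} - \left(\frac{631708}{3} - \frac{1078 i \sqrt{562}}{3} - \frac{343396}{3} + \frac{586 i \sqrt{562}}{3}\right) = \frac{39622}{193081} - \left(96104 - 164 i \sqrt{562}\right) = - \frac{18555816802}{193081} + 164 i \sqrt{562}$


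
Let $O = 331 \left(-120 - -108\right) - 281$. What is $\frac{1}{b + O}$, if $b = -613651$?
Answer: $- \frac{1}{617904} \approx -1.6184 \cdot 10^{-6}$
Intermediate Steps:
$O = -4253$ ($O = 331 \left(-120 + 108\right) - 281 = 331 \left(-12\right) - 281 = -3972 - 281 = -4253$)
$\frac{1}{b + O} = \frac{1}{-613651 - 4253} = \frac{1}{-617904} = - \frac{1}{617904}$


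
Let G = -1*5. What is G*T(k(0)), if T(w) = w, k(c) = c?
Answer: 0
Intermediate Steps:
G = -5
G*T(k(0)) = -5*0 = 0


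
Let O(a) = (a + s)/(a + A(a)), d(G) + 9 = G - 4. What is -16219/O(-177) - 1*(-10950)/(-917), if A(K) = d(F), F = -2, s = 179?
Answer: 1427780058/917 ≈ 1.5570e+6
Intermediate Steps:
d(G) = -13 + G (d(G) = -9 + (G - 4) = -9 + (-4 + G) = -13 + G)
A(K) = -15 (A(K) = -13 - 2 = -15)
O(a) = (179 + a)/(-15 + a) (O(a) = (a + 179)/(a - 15) = (179 + a)/(-15 + a))
-16219/O(-177) - 1*(-10950)/(-917) = -16219*(-15 - 177)/(179 - 177) - 1*(-10950)/(-917) = -16219/(2/(-192)) + 10950*(-1/917) = -16219/((-1/192*2)) - 10950/917 = -16219/(-1/96) - 10950/917 = -16219*(-96) - 10950/917 = 1557024 - 10950/917 = 1427780058/917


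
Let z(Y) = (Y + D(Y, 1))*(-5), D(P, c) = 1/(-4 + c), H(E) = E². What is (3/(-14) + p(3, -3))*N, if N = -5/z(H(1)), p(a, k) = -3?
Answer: -135/28 ≈ -4.8214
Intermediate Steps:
z(Y) = 5/3 - 5*Y (z(Y) = (Y + 1/(-4 + 1))*(-5) = (Y + 1/(-3))*(-5) = (Y - ⅓)*(-5) = (-⅓ + Y)*(-5) = 5/3 - 5*Y)
N = 3/2 (N = -5/(5/3 - 5*1²) = -5/(5/3 - 5*1) = -5/(5/3 - 5) = -5/(-10/3) = -5*(-3/10) = 3/2 ≈ 1.5000)
(3/(-14) + p(3, -3))*N = (3/(-14) - 3)*(3/2) = (3*(-1/14) - 3)*(3/2) = (-3/14 - 3)*(3/2) = -45/14*3/2 = -135/28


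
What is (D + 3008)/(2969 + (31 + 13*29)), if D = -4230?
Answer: -1222/3377 ≈ -0.36186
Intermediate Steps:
(D + 3008)/(2969 + (31 + 13*29)) = (-4230 + 3008)/(2969 + (31 + 13*29)) = -1222/(2969 + (31 + 377)) = -1222/(2969 + 408) = -1222/3377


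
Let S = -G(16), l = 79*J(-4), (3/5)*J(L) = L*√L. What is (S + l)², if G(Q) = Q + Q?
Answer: -9976384/9 + 202240*I/3 ≈ -1.1085e+6 + 67413.0*I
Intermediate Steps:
G(Q) = 2*Q
J(L) = 5*L^(3/2)/3 (J(L) = 5*(L*√L)/3 = 5*L^(3/2)/3)
l = -3160*I/3 (l = 79*(5*(-4)^(3/2)/3) = 79*(5*(-8*I)/3) = 79*(-40*I/3) = -3160*I/3 ≈ -1053.3*I)
S = -32 (S = -2*16 = -1*32 = -32)
(S + l)² = (-32 - 3160*I/3)²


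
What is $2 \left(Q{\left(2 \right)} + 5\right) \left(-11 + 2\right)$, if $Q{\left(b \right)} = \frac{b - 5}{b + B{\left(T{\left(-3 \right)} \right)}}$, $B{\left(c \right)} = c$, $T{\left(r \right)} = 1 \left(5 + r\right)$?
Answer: $- \frac{153}{2} \approx -76.5$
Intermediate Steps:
$T{\left(r \right)} = 5 + r$
$Q{\left(b \right)} = \frac{-5 + b}{2 + b}$ ($Q{\left(b \right)} = \frac{b - 5}{b + \left(5 - 3\right)} = \frac{-5 + b}{b + 2} = \frac{-5 + b}{2 + b}$)
$2 \left(Q{\left(2 \right)} + 5\right) \left(-11 + 2\right) = 2 \left(\frac{-5 + 2}{2 + 2} + 5\right) \left(-11 + 2\right) = 2 \left(\frac{1}{4} \left(-3\right) + 5\right) \left(-9\right) = 2 \left(- \frac{3}{4} + 5\right) \left(-9\right) = 2 \cdot \frac{17}{4} \left(-9\right) = \frac{17}{2} \left(-9\right) = - \frac{153}{2}$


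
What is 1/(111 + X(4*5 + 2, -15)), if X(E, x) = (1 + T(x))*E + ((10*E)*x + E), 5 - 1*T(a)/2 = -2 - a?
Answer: -1/3497 ≈ -0.00028596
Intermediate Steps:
T(a) = 14 + 2*a (T(a) = 10 - 2*(-2 - a) = 10 + (4 + 2*a) = 14 + 2*a)
X(E, x) = E + E*(15 + 2*x) + 10*E*x (X(E, x) = (1 + (14 + 2*x))*E + ((10*E)*x + E) = (15 + 2*x)*E + (10*E*x + E) = E*(15 + 2*x) + (E + 10*E*x) = E + E*(15 + 2*x) + 10*E*x)
1/(111 + X(4*5 + 2, -15)) = 1/(111 + 4*(4*5 + 2)*(4 + 3*(-15))) = 1/(111 + 4*(20 + 2)*(4 - 45)) = 1/(111 + 4*22*(-41)) = 1/(111 - 3608) = 1/(-3497) = -1/3497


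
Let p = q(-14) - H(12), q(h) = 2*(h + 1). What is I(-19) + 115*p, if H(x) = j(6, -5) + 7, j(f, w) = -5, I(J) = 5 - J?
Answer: -3196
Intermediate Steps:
q(h) = 2 + 2*h (q(h) = 2*(1 + h) = 2 + 2*h)
H(x) = 2 (H(x) = -5 + 7 = 2)
p = -28 (p = (2 + 2*(-14)) - 1*2 = (2 - 28) - 2 = -26 - 2 = -28)
I(-19) + 115*p = (5 - 1*(-19)) + 115*(-28) = (5 + 19) - 3220 = 24 - 3220 = -3196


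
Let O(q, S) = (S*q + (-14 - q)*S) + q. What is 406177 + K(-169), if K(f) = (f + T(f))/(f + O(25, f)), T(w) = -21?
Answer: 451262552/1111 ≈ 4.0618e+5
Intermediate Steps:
O(q, S) = q + S*q + S*(-14 - q) (O(q, S) = (S*q + S*(-14 - q)) + q = q + S*q + S*(-14 - q))
K(f) = (-21 + f)/(25 - 13*f) (K(f) = (f - 21)/(f + (25 - 14*f)) = (-21 + f)/(25 - 13*f))
406177 + K(-169) = 406177 + (21 - 1*(-169))/(-25 + 13*(-169)) = 406177 + (21 + 169)/(-25 - 2197) = 406177 + 190/(-2222) = 406177 - 1/2222*190 = 406177 - 95/1111 = 451262552/1111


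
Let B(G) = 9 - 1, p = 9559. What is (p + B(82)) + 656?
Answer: 10223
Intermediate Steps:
B(G) = 8
(p + B(82)) + 656 = (9559 + 8) + 656 = 9567 + 656 = 10223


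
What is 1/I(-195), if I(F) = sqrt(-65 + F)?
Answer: -I*sqrt(65)/130 ≈ -0.062017*I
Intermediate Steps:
1/I(-195) = 1/(sqrt(-65 - 195)) = 1/(sqrt(-260)) = 1/(2*I*sqrt(65)) = -I*sqrt(65)/130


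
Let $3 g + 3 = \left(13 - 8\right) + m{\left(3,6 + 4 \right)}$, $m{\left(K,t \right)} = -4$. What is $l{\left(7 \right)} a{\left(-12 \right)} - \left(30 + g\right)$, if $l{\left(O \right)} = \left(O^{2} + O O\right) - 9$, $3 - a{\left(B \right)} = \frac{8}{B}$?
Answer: $297$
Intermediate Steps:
$a{\left(B \right)} = 3 - \frac{8}{B}$
$l{\left(O \right)} = -9 + 2 O^{2}$ ($l{\left(O \right)} = \left(O^{2} + O^{2}\right) - 9 = 2 O^{2} - 9 = -9 + 2 O^{2}$)
$g = - \frac{2}{3}$ ($g = -1 + \frac{\left(13 - 8\right) - 4}{3} = -1 + \frac{5 - 4}{3} = -1 + \frac{1}{3} \cdot 1 = -1 + \frac{1}{3} = - \frac{2}{3} \approx -0.66667$)
$l{\left(7 \right)} a{\left(-12 \right)} - \left(30 + g\right) = \left(-9 + 2 \cdot 7^{2}\right) \left(3 - \frac{8}{-12}\right) - \frac{88}{3} = \left(-9 + 2 \cdot 49\right) \left(3 - - \frac{2}{3}\right) + \left(-30 + \frac{2}{3}\right) = \left(-9 + 98\right) \left(3 + \frac{2}{3}\right) - \frac{88}{3} = 89 \cdot \frac{11}{3} - \frac{88}{3} = \frac{979}{3} - \frac{88}{3} = 297$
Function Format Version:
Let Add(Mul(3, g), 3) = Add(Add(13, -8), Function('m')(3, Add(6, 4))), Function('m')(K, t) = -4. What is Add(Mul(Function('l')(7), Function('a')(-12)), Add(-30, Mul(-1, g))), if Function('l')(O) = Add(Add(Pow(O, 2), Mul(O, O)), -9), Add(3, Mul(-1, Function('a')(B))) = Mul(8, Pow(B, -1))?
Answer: 297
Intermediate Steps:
Function('a')(B) = Add(3, Mul(-8, Pow(B, -1))) (Function('a')(B) = Add(3, Mul(-1, Mul(8, Pow(B, -1)))) = Add(3, Mul(-8, Pow(B, -1))))
Function('l')(O) = Add(-9, Mul(2, Pow(O, 2))) (Function('l')(O) = Add(Add(Pow(O, 2), Pow(O, 2)), -9) = Add(Mul(2, Pow(O, 2)), -9) = Add(-9, Mul(2, Pow(O, 2))))
g = Rational(-2, 3) (g = Add(-1, Mul(Rational(1, 3), Add(Add(13, -8), -4))) = Add(-1, Mul(Rational(1, 3), Add(5, -4))) = Add(-1, Mul(Rational(1, 3), 1)) = Add(-1, Rational(1, 3)) = Rational(-2, 3) ≈ -0.66667)
Add(Mul(Function('l')(7), Function('a')(-12)), Add(-30, Mul(-1, g))) = Add(Mul(Add(-9, Mul(2, Pow(7, 2))), Add(3, Mul(-8, Pow(-12, -1)))), Add(-30, Mul(-1, Rational(-2, 3)))) = Add(Mul(Add(-9, Mul(2, 49)), Add(3, Mul(-8, Rational(-1, 12)))), Add(-30, Rational(2, 3))) = Add(Mul(Add(-9, 98), Add(3, Rational(2, 3))), Rational(-88, 3)) = Add(Mul(89, Rational(11, 3)), Rational(-88, 3)) = Add(Rational(979, 3), Rational(-88, 3)) = 297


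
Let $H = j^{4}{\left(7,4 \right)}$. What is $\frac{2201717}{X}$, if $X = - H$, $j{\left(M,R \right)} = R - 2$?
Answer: $- \frac{2201717}{16} \approx -1.3761 \cdot 10^{5}$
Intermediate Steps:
$j{\left(M,R \right)} = -2 + R$ ($j{\left(M,R \right)} = R - 2 = -2 + R$)
$H = 16$ ($H = \left(-2 + 4\right)^{4} = 2^{4} = 16$)
$X = -16$ ($X = \left(-1\right) 16 = -16$)
$\frac{2201717}{X} = \frac{2201717}{-16} = 2201717 \left(- \frac{1}{16}\right) = - \frac{2201717}{16}$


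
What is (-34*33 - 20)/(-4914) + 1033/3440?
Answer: 4502321/8452080 ≈ 0.53269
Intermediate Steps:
(-34*33 - 20)/(-4914) + 1033/3440 = (-1122 - 20)*(-1/4914) + 1033*(1/3440) = -1142*(-1/4914) + 1033/3440 = 571/2457 + 1033/3440 = 4502321/8452080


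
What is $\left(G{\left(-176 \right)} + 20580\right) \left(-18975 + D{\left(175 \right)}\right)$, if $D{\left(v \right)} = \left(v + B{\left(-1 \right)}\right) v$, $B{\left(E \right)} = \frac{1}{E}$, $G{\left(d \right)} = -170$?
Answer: $234204750$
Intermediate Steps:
$D{\left(v \right)} = v \left(-1 + v\right)$ ($D{\left(v \right)} = \left(v + \frac{1}{-1}\right) v = \left(v - 1\right) v = \left(-1 + v\right) v = v \left(-1 + v\right)$)
$\left(G{\left(-176 \right)} + 20580\right) \left(-18975 + D{\left(175 \right)}\right) = \left(-170 + 20580\right) \left(-18975 + 175 \left(-1 + 175\right)\right) = 20410 \left(-18975 + 175 \cdot 174\right) = 20410 \left(-18975 + 30450\right) = 20410 \cdot 11475 = 234204750$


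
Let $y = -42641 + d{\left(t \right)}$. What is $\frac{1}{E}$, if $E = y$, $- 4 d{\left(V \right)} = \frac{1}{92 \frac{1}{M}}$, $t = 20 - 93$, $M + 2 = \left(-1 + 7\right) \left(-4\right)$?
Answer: $- \frac{184}{7845931} \approx -2.3452 \cdot 10^{-5}$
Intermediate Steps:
$M = -26$ ($M = -2 + \left(-1 + 7\right) \left(-4\right) = -2 + 6 \left(-4\right) = -2 - 24 = -26$)
$t = -73$ ($t = 20 - 93 = -73$)
$d{\left(V \right)} = \frac{13}{184}$ ($d{\left(V \right)} = - \frac{1}{4 \frac{92}{-26}} = - \frac{1}{4 \cdot 92 \left(- \frac{1}{26}\right)} = - \frac{1}{4 \left(- \frac{46}{13}\right)} = \left(- \frac{1}{4}\right) \left(- \frac{13}{46}\right) = \frac{13}{184}$)
$y = - \frac{7845931}{184}$ ($y = -42641 + \frac{13}{184} = - \frac{7845931}{184} \approx -42641.0$)
$E = - \frac{7845931}{184} \approx -42641.0$
$\frac{1}{E} = \frac{1}{- \frac{7845931}{184}} = - \frac{184}{7845931}$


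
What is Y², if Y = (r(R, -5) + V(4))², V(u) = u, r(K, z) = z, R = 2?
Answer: 1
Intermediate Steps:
Y = 1 (Y = (-5 + 4)² = (-1)² = 1)
Y² = 1² = 1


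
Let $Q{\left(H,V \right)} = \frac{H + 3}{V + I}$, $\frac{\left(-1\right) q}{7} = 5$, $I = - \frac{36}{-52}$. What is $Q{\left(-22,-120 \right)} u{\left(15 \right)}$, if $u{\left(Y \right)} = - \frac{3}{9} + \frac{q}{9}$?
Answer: $- \frac{9386}{13959} \approx -0.6724$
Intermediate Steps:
$I = \frac{9}{13}$ ($I = \left(-36\right) \left(- \frac{1}{52}\right) = \frac{9}{13} \approx 0.69231$)
$q = -35$ ($q = \left(-7\right) 5 = -35$)
$Q{\left(H,V \right)} = \frac{3 + H}{\frac{9}{13} + V}$ ($Q{\left(H,V \right)} = \frac{H + 3}{V + \frac{9}{13}} = \frac{3 + H}{\frac{9}{13} + V}$)
$u{\left(Y \right)} = - \frac{38}{9}$ ($u{\left(Y \right)} = - \frac{3}{9} - \frac{35}{9} = \left(-3\right) \frac{1}{9} - \frac{35}{9} = - \frac{1}{3} - \frac{35}{9} = - \frac{38}{9}$)
$Q{\left(-22,-120 \right)} u{\left(15 \right)} = \frac{13 \left(3 - 22\right)}{9 + 13 \left(-120\right)} \left(- \frac{38}{9}\right) = 13 \frac{1}{9 - 1560} \left(-19\right) \left(- \frac{38}{9}\right) = 13 \frac{1}{-1551} \left(-19\right) \left(- \frac{38}{9}\right) = 13 \left(- \frac{1}{1551}\right) \left(-19\right) \left(- \frac{38}{9}\right) = \frac{247}{1551} \left(- \frac{38}{9}\right) = - \frac{9386}{13959}$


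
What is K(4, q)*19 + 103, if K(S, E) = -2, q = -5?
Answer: 65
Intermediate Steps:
K(4, q)*19 + 103 = -2*19 + 103 = -38 + 103 = 65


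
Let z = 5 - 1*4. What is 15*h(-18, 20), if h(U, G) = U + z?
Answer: -255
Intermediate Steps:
z = 1 (z = 5 - 4 = 1)
h(U, G) = 1 + U (h(U, G) = U + 1 = 1 + U)
15*h(-18, 20) = 15*(1 - 18) = 15*(-17) = -255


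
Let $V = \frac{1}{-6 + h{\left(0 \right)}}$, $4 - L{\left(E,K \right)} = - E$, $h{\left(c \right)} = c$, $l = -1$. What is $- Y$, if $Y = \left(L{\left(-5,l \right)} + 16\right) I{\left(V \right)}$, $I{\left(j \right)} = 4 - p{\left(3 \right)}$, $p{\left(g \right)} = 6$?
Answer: $30$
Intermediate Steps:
$L{\left(E,K \right)} = 4 + E$ ($L{\left(E,K \right)} = 4 - - E = 4 + E$)
$V = - \frac{1}{6}$ ($V = \frac{1}{-6 + 0} = \frac{1}{-6} = - \frac{1}{6} \approx -0.16667$)
$I{\left(j \right)} = -2$ ($I{\left(j \right)} = 4 - 6 = -2$)
$Y = -30$ ($Y = \left(\left(4 - 5\right) + 16\right) \left(-2\right) = \left(-1 + 16\right) \left(-2\right) = 15 \left(-2\right) = -30$)
$- Y = \left(-1\right) \left(-30\right) = 30$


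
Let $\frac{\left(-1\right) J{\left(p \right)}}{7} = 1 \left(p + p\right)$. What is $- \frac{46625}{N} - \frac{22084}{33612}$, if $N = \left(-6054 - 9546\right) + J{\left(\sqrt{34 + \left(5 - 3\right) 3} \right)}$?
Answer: $\frac{59604684683}{25561102506} - \frac{65275 \sqrt{10}}{12167608} \approx 2.3149$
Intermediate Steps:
$J{\left(p \right)} = - 14 p$ ($J{\left(p \right)} = - 7 \cdot 1 \left(p + p\right) = - 7 \cdot 1 \cdot 2 p = - 7 \cdot 2 p = - 14 p$)
$N = -15600 - 28 \sqrt{10}$ ($N = \left(-6054 - 9546\right) - 14 \sqrt{34 + \left(5 - 3\right) 3} = -15600 - 14 \sqrt{34 + 2 \cdot 3} = -15600 - 14 \sqrt{34 + 6} = -15600 - 14 \sqrt{40} = -15600 - 14 \cdot 2 \sqrt{10} = -15600 - 28 \sqrt{10} \approx -15689.0$)
$- \frac{46625}{N} - \frac{22084}{33612} = - \frac{46625}{-15600 - 28 \sqrt{10}} - \frac{22084}{33612} = - \frac{46625}{-15600 - 28 \sqrt{10}} - \frac{5521}{8403} = - \frac{5521}{8403} - \frac{46625}{-15600 - 28 \sqrt{10}}$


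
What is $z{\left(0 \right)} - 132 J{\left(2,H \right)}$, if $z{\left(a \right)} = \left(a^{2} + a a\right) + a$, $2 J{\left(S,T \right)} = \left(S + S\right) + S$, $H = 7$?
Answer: $-396$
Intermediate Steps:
$J{\left(S,T \right)} = \frac{3 S}{2}$ ($J{\left(S,T \right)} = \frac{\left(S + S\right) + S}{2} = \frac{2 S + S}{2} = \frac{3 S}{2}$)
$z{\left(a \right)} = a + 2 a^{2}$ ($z{\left(a \right)} = \left(a^{2} + a^{2}\right) + a = 2 a^{2} + a = a + 2 a^{2}$)
$z{\left(0 \right)} - 132 J{\left(2,H \right)} = 0 \left(1 + 2 \cdot 0\right) - 132 \cdot \frac{3}{2} \cdot 2 = 0 \left(1 + 0\right) - 396 = 0 \cdot 1 - 396 = 0 - 396 = -396$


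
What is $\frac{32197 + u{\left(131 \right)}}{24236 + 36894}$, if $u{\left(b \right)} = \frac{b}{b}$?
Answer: $\frac{16099}{30565} \approx 0.52671$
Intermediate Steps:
$u{\left(b \right)} = 1$
$\frac{32197 + u{\left(131 \right)}}{24236 + 36894} = \frac{32197 + 1}{24236 + 36894} = \frac{32198}{61130} = 32198 \cdot \frac{1}{61130} = \frac{16099}{30565}$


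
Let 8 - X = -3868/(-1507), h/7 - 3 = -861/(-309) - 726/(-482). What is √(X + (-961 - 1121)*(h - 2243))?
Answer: 38*√4422624261391204990/37408261 ≈ 2136.3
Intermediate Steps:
h = 1267175/24823 (h = 21 + 7*(-861/(-309) - 726/(-482)) = 21 + 7*(-861*(-1/309) - 726*(-1/482)) = 21 + 7*(287/103 + 363/241) = 21 + 7*(106556/24823) = 21 + 745892/24823 = 1267175/24823 ≈ 51.048)
X = 8188/1507 (X = 8 - (-3868)/(-1507) = 8 - (-3868)*(-1)/1507 = 8 - 1*3868/1507 = 8 - 3868/1507 = 8188/1507 ≈ 5.4333)
√(X + (-961 - 1121)*(h - 2243)) = √(8188/1507 + (-961 - 1121)*(1267175/24823 - 2243)) = √(8188/1507 - 2082*(-54410814/24823)) = √(8188/1507 + 113283314748/24823) = √(170718158575960/37408261) = 38*√4422624261391204990/37408261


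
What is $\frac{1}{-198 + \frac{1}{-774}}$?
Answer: $- \frac{774}{153253} \approx -0.0050505$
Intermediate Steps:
$\frac{1}{-198 + \frac{1}{-774}} = \frac{1}{-198 - \frac{1}{774}} = \frac{1}{- \frac{153253}{774}} = - \frac{774}{153253}$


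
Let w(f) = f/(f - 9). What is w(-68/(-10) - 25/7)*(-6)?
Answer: 339/101 ≈ 3.3564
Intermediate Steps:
w(f) = f/(-9 + f)
w(-68/(-10) - 25/7)*(-6) = ((-68/(-10) - 25/7)/(-9 + (-68/(-10) - 25/7)))*(-6) = ((-68*(-1/10) - 25*1/7)/(-9 + (-68*(-1/10) - 25*1/7)))*(-6) = ((34/5 - 25/7)/(-9 + (34/5 - 25/7)))*(-6) = (113/(35*(-9 + 113/35)))*(-6) = (113/(35*(-202/35)))*(-6) = ((113/35)*(-35/202))*(-6) = -113/202*(-6) = 339/101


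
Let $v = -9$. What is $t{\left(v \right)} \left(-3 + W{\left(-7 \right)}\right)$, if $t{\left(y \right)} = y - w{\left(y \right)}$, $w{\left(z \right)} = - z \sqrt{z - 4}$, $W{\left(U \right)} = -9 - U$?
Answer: $45 + 45 i \sqrt{13} \approx 45.0 + 162.25 i$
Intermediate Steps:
$w{\left(z \right)} = - z \sqrt{-4 + z}$
$t{\left(y \right)} = y + y \sqrt{-4 + y}$ ($t{\left(y \right)} = y - - y \sqrt{-4 + y} = y + y \sqrt{-4 + y}$)
$t{\left(v \right)} \left(-3 + W{\left(-7 \right)}\right) = - 9 \left(1 + \sqrt{-4 - 9}\right) \left(-3 - 2\right) = - 9 \left(1 + \sqrt{-13}\right) \left(-3 + \left(-9 + 7\right)\right) = - 9 \left(1 + i \sqrt{13}\right) \left(-3 - 2\right) = \left(-9 - 9 i \sqrt{13}\right) \left(-5\right) = 45 + 45 i \sqrt{13}$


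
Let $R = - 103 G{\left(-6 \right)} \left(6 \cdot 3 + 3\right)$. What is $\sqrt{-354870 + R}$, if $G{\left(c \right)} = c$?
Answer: $6 i \sqrt{9497} \approx 584.71 i$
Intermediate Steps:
$R = 12978$ ($R = \left(-103\right) \left(-6\right) \left(6 \cdot 3 + 3\right) = 618 \left(18 + 3\right) = 618 \cdot 21 = 12978$)
$\sqrt{-354870 + R} = \sqrt{-354870 + 12978} = \sqrt{-341892} = 6 i \sqrt{9497}$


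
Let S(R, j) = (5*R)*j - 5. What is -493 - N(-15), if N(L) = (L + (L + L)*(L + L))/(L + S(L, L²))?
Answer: -1665670/3379 ≈ -492.95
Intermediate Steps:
S(R, j) = -5 + 5*R*j (S(R, j) = 5*R*j - 5 = -5 + 5*R*j)
N(L) = (L + 4*L²)/(-5 + L + 5*L³) (N(L) = (L + (L + L)*(L + L))/(L + (-5 + 5*L*L²)) = (L + (2*L)*(2*L))/(L + (-5 + 5*L³)) = (L + 4*L²)/(-5 + L + 5*L³))
-493 - N(-15) = -493 - (-15)*(1 + 4*(-15))/(-5 - 15 + 5*(-15)³) = -493 - (-15)*(1 - 60)/(-5 - 15 + 5*(-3375)) = -493 - (-15)*(-59)/(-5 - 15 - 16875) = -493 - (-15)*(-59)/(-16895) = -493 - (-15)*(-1)*(-59)/16895 = -493 - 1*(-177/3379) = -493 + 177/3379 = -1665670/3379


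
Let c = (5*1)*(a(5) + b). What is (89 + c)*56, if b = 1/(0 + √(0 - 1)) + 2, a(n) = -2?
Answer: 4984 - 280*I ≈ 4984.0 - 280.0*I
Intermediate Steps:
b = 2 - I (b = 1/(0 + √(-1)) + 2 = 1/(0 + I) + 2 = 1/I + 2 = -I + 2 = 2 - I ≈ 2.0 - 1.0*I)
c = -5*I (c = (5*1)*(-2 + (2 - I)) = 5*(-I) = -5*I ≈ -5.0*I)
(89 + c)*56 = (89 - 5*I)*56 = 4984 - 280*I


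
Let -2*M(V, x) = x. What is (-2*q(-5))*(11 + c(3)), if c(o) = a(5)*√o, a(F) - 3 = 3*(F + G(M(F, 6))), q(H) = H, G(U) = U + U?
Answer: 110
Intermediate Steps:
M(V, x) = -x/2
G(U) = 2*U
a(F) = -15 + 3*F (a(F) = 3 + 3*(F + 2*(-½*6)) = 3 + 3*(F + 2*(-3)) = 3 + 3*(F - 6) = 3 + 3*(-6 + F) = 3 + (-18 + 3*F) = -15 + 3*F)
c(o) = 0 (c(o) = (-15 + 3*5)*√o = (-15 + 15)*√o = 0*√o = 0)
(-2*q(-5))*(11 + c(3)) = (-2*(-5))*(11 + 0) = 10*11 = 110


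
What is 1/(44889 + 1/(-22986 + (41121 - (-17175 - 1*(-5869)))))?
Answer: 29441/1321577050 ≈ 2.2277e-5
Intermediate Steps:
1/(44889 + 1/(-22986 + (41121 - (-17175 - 1*(-5869))))) = 1/(44889 + 1/(-22986 + (41121 - (-17175 + 5869)))) = 1/(44889 + 1/(-22986 + (41121 - 1*(-11306)))) = 1/(44889 + 1/(-22986 + (41121 + 11306))) = 1/(44889 + 1/(-22986 + 52427)) = 1/(44889 + 1/29441) = 1/(1321577050/29441) = 29441/1321577050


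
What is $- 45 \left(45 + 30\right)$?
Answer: $-3375$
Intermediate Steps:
$- 45 \left(45 + 30\right) = \left(-45\right) 75 = -3375$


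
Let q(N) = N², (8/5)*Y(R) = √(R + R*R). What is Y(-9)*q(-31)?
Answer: 14415*√2/4 ≈ 5096.5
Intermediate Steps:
Y(R) = 5*√(R + R²)/8 (Y(R) = 5*√(R + R*R)/8 = 5*√(R + R²)/8)
Y(-9)*q(-31) = (5*√(-9*(1 - 9))/8)*(-31)² = (5*√(-9*(-8))/8)*961 = (5*√72/8)*961 = (5*(6*√2)/8)*961 = (15*√2/4)*961 = 14415*√2/4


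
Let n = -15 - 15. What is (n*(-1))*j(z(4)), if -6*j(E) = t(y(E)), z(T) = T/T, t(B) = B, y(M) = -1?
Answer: 5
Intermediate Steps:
n = -30
z(T) = 1
j(E) = ⅙ (j(E) = -⅙*(-1) = ⅙)
(n*(-1))*j(z(4)) = -30*(-1)*(⅙) = 30*(⅙) = 5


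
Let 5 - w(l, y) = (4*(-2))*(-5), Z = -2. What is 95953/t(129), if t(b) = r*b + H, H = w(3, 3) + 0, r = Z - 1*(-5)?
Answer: 8723/32 ≈ 272.59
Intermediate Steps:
w(l, y) = -35 (w(l, y) = 5 - 4*(-2)*(-5) = 5 - (-8)*(-5) = 5 - 1*40 = 5 - 40 = -35)
r = 3 (r = -2 - 1*(-5) = -2 + 5 = 3)
H = -35 (H = -35 + 0 = -35)
t(b) = -35 + 3*b (t(b) = 3*b - 35 = -35 + 3*b)
95953/t(129) = 95953/(-35 + 3*129) = 95953/(-35 + 387) = 95953/352 = 95953*(1/352) = 8723/32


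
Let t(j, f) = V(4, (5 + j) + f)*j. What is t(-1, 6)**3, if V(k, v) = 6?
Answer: -216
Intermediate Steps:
t(j, f) = 6*j
t(-1, 6)**3 = (6*(-1))**3 = (-6)**3 = -216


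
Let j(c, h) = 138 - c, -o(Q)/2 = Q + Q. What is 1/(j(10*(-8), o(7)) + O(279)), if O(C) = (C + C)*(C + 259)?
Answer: 1/300422 ≈ 3.3287e-6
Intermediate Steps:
O(C) = 2*C*(259 + C) (O(C) = (2*C)*(259 + C) = 2*C*(259 + C))
o(Q) = -4*Q (o(Q) = -2*(Q + Q) = -4*Q)
1/(j(10*(-8), o(7)) + O(279)) = 1/((138 - 10*(-8)) + 2*279*(259 + 279)) = 1/((138 - 1*(-80)) + 2*279*538) = 1/((138 + 80) + 300204) = 1/(218 + 300204) = 1/300422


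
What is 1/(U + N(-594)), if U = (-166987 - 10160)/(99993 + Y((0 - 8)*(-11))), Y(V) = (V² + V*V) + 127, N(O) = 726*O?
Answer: -38536/16618477833 ≈ -2.3189e-6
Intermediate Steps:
Y(V) = 127 + 2*V² (Y(V) = (V² + V²) + 127 = 2*V² + 127 = 127 + 2*V²)
U = -59049/38536 (U = (-166987 - 10160)/(99993 + (127 + 2*((0 - 8)*(-11))²)) = -177147/(99993 + (127 + 2*(-8*(-11))²)) = -177147/(99993 + (127 + 2*88²)) = -177147/(99993 + (127 + 2*7744)) = -177147/(99993 + (127 + 15488)) = -177147/(99993 + 15615) = -177147/115608 = -177147*1/115608 = -59049/38536 ≈ -1.5323)
1/(U + N(-594)) = 1/(-59049/38536 + 726*(-594)) = 1/(-59049/38536 - 431244) = 1/(-16618477833/38536) = -38536/16618477833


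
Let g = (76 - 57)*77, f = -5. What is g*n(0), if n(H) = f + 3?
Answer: -2926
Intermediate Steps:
n(H) = -2 (n(H) = -5 + 3 = -2)
g = 1463 (g = 19*77 = 1463)
g*n(0) = 1463*(-2) = -2926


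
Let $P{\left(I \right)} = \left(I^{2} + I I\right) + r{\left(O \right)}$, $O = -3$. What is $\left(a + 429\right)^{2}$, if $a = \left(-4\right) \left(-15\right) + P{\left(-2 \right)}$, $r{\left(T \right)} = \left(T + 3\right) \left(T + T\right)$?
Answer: $247009$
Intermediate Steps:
$r{\left(T \right)} = 2 T \left(3 + T\right)$ ($r{\left(T \right)} = \left(3 + T\right) 2 T = 2 T \left(3 + T\right)$)
$P{\left(I \right)} = 2 I^{2}$ ($P{\left(I \right)} = \left(I^{2} + I I\right) + 2 \left(-3\right) \left(3 - 3\right) = \left(I^{2} + I^{2}\right) + 2 \left(-3\right) 0 = 2 I^{2} + 0 = 2 I^{2}$)
$a = 68$ ($a = \left(-4\right) \left(-15\right) + 2 \left(-2\right)^{2} = 60 + 2 \cdot 4 = 60 + 8 = 68$)
$\left(a + 429\right)^{2} = \left(68 + 429\right)^{2} = 497^{2} = 247009$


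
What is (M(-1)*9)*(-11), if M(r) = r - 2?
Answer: 297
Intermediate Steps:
M(r) = -2 + r
(M(-1)*9)*(-11) = ((-2 - 1)*9)*(-11) = -3*9*(-11) = -27*(-11) = 297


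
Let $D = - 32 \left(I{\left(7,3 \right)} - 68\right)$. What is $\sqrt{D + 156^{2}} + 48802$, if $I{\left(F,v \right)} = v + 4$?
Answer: $48802 + 4 \sqrt{1643} \approx 48964.0$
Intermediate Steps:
$I{\left(F,v \right)} = 4 + v$
$D = 1952$ ($D = - 32 \left(\left(4 + 3\right) - 68\right) = - 32 \left(7 - 68\right) = \left(-32\right) \left(-61\right) = 1952$)
$\sqrt{D + 156^{2}} + 48802 = \sqrt{1952 + 156^{2}} + 48802 = \sqrt{1952 + 24336} + 48802 = \sqrt{26288} + 48802 = 4 \sqrt{1643} + 48802 = 48802 + 4 \sqrt{1643}$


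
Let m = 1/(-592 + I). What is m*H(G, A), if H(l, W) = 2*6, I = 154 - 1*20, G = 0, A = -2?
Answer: -6/229 ≈ -0.026201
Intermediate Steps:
I = 134 (I = 154 - 20 = 134)
H(l, W) = 12
m = -1/458 (m = 1/(-592 + 134) = 1/(-458) = -1/458 ≈ -0.0021834)
m*H(G, A) = -1/458*12 = -6/229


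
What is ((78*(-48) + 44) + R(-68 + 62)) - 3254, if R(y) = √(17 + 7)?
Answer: -6954 + 2*√6 ≈ -6949.1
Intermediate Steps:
R(y) = 2*√6 (R(y) = √24 = 2*√6)
((78*(-48) + 44) + R(-68 + 62)) - 3254 = ((78*(-48) + 44) + 2*√6) - 3254 = ((-3744 + 44) + 2*√6) - 3254 = (-3700 + 2*√6) - 3254 = -6954 + 2*√6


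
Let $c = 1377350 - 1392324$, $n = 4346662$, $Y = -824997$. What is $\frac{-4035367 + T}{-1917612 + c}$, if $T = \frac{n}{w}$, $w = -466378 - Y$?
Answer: $\frac{1447154931511}{693062058734} \approx 2.0881$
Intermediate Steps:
$c = -14974$ ($c = 1377350 - 1392324 = -14974$)
$w = 358619$ ($w = -466378 - -824997 = -466378 + 824997 = 358619$)
$T = \frac{4346662}{358619} \approx 12.121$
$\frac{-4035367 + T}{-1917612 + c} = \frac{-4035367 + \frac{4346662}{358619}}{-1917612 - 14974} = - \frac{1447154931511}{358619 \left(-1932586\right)} = \left(- \frac{1447154931511}{358619}\right) \left(- \frac{1}{1932586}\right) = \frac{1447154931511}{693062058734}$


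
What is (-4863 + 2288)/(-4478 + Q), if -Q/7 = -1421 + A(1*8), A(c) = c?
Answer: -2575/5413 ≈ -0.47571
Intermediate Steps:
Q = 9891 (Q = -7*(-1421 + 1*8) = -7*(-1421 + 8) = -7*(-1413) = 9891)
(-4863 + 2288)/(-4478 + Q) = (-4863 + 2288)/(-4478 + 9891) = -2575/5413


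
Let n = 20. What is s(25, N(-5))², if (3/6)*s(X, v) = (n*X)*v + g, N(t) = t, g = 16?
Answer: 24681024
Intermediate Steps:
s(X, v) = 32 + 40*X*v (s(X, v) = 2*((20*X)*v + 16) = 2*(20*X*v + 16) = 2*(16 + 20*X*v) = 32 + 40*X*v)
s(25, N(-5))² = (32 + 40*25*(-5))² = (32 - 5000)² = (-4968)² = 24681024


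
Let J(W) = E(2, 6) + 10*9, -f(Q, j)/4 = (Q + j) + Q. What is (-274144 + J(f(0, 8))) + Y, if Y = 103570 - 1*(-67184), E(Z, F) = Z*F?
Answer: -103288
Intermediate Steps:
E(Z, F) = F*Z
f(Q, j) = -8*Q - 4*j (f(Q, j) = -4*((Q + j) + Q) = -4*(j + 2*Q) = -8*Q - 4*j)
J(W) = 102 (J(W) = 6*2 + 10*9 = 12 + 90 = 102)
Y = 170754 (Y = 103570 + 67184 = 170754)
(-274144 + J(f(0, 8))) + Y = (-274144 + 102) + 170754 = -274042 + 170754 = -103288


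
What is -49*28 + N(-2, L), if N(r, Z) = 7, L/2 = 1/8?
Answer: -1365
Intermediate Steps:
L = 1/4 (L = 2/8 = 2*(1/8) = 1/4 ≈ 0.25000)
-49*28 + N(-2, L) = -49*28 + 7 = -1372 + 7 = -1365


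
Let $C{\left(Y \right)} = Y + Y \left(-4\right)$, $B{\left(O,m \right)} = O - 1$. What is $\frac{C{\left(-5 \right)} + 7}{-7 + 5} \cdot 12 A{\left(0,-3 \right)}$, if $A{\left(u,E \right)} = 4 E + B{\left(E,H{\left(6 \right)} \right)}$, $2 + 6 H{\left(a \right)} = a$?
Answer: $2112$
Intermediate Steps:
$H{\left(a \right)} = - \frac{1}{3} + \frac{a}{6}$
$B{\left(O,m \right)} = -1 + O$ ($B{\left(O,m \right)} = O - 1 = -1 + O$)
$A{\left(u,E \right)} = -1 + 5 E$ ($A{\left(u,E \right)} = 4 E + \left(-1 + E\right) = -1 + 5 E$)
$C{\left(Y \right)} = - 3 Y$ ($C{\left(Y \right)} = Y - 4 Y = - 3 Y$)
$\frac{C{\left(-5 \right)} + 7}{-7 + 5} \cdot 12 A{\left(0,-3 \right)} = \frac{\left(-3\right) \left(-5\right) + 7}{-7 + 5} \cdot 12 \left(-1 + 5 \left(-3\right)\right) = \frac{15 + 7}{-2} \cdot 12 \left(-1 - 15\right) = 22 \left(- \frac{1}{2}\right) 12 \left(-16\right) = \left(-11\right) 12 \left(-16\right) = \left(-132\right) \left(-16\right) = 2112$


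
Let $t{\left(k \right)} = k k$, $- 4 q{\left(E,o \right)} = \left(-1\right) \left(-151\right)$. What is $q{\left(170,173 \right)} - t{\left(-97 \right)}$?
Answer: $- \frac{37787}{4} \approx -9446.8$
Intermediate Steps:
$q{\left(E,o \right)} = - \frac{151}{4}$ ($q{\left(E,o \right)} = - \frac{\left(-1\right) \left(-151\right)}{4} = \left(- \frac{1}{4}\right) 151 = - \frac{151}{4}$)
$t{\left(k \right)} = k^{2}$
$q{\left(170,173 \right)} - t{\left(-97 \right)} = - \frac{151}{4} - \left(-97\right)^{2} = - \frac{151}{4} - 9409 = - \frac{37787}{4}$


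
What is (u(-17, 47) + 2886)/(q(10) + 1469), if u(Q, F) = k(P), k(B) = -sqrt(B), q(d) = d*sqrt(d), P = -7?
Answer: (2886 - I*sqrt(7))/(1469 + 10*sqrt(10)) ≈ 1.9232 - 0.0017631*I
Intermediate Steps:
q(d) = d**(3/2)
u(Q, F) = -I*sqrt(7) (u(Q, F) = -sqrt(-7) = -I*sqrt(7))
(u(-17, 47) + 2886)/(q(10) + 1469) = (-I*sqrt(7) + 2886)/(10**(3/2) + 1469) = (2886 - I*sqrt(7))/(10*sqrt(10) + 1469) = (2886 - I*sqrt(7))/(1469 + 10*sqrt(10))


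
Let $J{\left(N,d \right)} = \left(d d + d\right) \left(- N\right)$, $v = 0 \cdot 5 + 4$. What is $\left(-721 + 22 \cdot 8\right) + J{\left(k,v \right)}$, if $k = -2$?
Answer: $-505$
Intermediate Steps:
$v = 4$ ($v = 0 + 4 = 4$)
$J{\left(N,d \right)} = - N \left(d + d^{2}\right)$ ($J{\left(N,d \right)} = \left(d^{2} + d\right) \left(- N\right) = \left(d + d^{2}\right) \left(- N\right) = - N \left(d + d^{2}\right)$)
$\left(-721 + 22 \cdot 8\right) + J{\left(k,v \right)} = \left(-721 + 22 \cdot 8\right) - \left(-2\right) 4 \left(1 + 4\right) = \left(-721 + 176\right) - \left(-2\right) 4 \cdot 5 = -545 + 40 = -505$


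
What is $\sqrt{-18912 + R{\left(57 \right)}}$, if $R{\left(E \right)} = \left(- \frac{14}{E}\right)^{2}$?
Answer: $\frac{2 i \sqrt{15361223}}{57} \approx 137.52 i$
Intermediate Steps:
$R{\left(E \right)} = \frac{196}{E^{2}}$
$\sqrt{-18912 + R{\left(57 \right)}} = \sqrt{-18912 + \frac{196}{3249}} = \sqrt{- \frac{61444892}{3249}} = \frac{2 i \sqrt{15361223}}{57}$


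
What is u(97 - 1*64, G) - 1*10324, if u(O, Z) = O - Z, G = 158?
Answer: -10449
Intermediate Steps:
u(97 - 1*64, G) - 1*10324 = ((97 - 1*64) - 1*158) - 1*10324 = ((97 - 64) - 158) - 10324 = (33 - 158) - 10324 = -125 - 10324 = -10449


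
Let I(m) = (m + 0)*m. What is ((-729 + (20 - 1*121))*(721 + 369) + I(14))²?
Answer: 818127486016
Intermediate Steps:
I(m) = m² (I(m) = m*m = m²)
((-729 + (20 - 1*121))*(721 + 369) + I(14))² = ((-729 + (20 - 1*121))*(721 + 369) + 14²)² = ((-729 + (20 - 121))*1090 + 196)² = ((-729 - 101)*1090 + 196)² = (-830*1090 + 196)² = (-904700 + 196)² = (-904504)² = 818127486016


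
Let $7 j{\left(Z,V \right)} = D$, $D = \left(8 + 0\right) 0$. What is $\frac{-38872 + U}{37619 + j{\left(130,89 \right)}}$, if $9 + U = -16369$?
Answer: $- \frac{55250}{37619} \approx -1.4687$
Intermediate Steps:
$U = -16378$ ($U = -9 - 16369 = -16378$)
$D = 0$ ($D = 8 \cdot 0 = 0$)
$j{\left(Z,V \right)} = 0$ ($j{\left(Z,V \right)} = \frac{1}{7} \cdot 0 = 0$)
$\frac{-38872 + U}{37619 + j{\left(130,89 \right)}} = \frac{-38872 - 16378}{37619 + 0} = - \frac{55250}{37619}$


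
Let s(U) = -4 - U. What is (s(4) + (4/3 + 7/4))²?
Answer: 3481/144 ≈ 24.174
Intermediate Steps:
(s(4) + (4/3 + 7/4))² = ((-4 - 1*4) + (4/3 + 7/4))² = ((-4 - 4) + (4*(⅓) + 7*(¼)))² = (-8 + (4/3 + 7/4))² = (-8 + 37/12)² = (-59/12)² = 3481/144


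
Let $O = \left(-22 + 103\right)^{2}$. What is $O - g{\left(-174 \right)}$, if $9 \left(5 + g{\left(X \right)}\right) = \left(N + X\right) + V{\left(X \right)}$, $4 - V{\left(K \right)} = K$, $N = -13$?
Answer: $6567$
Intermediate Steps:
$V{\left(K \right)} = 4 - K$
$O = 6561$ ($O = 81^{2} = 6561$)
$g{\left(X \right)} = -6$ ($g{\left(X \right)} = -5 + \frac{\left(-13 + X\right) - \left(-4 + X\right)}{9} = -5 + \frac{1}{9} \left(-9\right) = -5 - 1 = -6$)
$O - g{\left(-174 \right)} = 6561 - -6 = 6561 + 6 = 6567$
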